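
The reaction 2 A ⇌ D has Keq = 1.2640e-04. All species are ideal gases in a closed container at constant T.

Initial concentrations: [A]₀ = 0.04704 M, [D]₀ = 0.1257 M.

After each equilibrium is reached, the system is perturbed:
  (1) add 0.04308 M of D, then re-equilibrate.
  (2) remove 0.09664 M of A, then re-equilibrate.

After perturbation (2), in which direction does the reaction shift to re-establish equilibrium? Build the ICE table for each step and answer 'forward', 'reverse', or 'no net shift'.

Q₀ = 56.81 vs Keq = 1.2640e-04 ⇒ Q>K, reverse
Step 1:
                   A          D
  I          0.04704     0.1257
  C           0.2514    -0.1257
  E           0.2984 1.1256e-05
  solve Keq expr → x = -0.1257; check Q = 1.2640e-04
Then add 0.04308 M of D.
Step 2:
                   A          D
  I           0.2984    0.04309
  C          0.08615   -0.04307
  E           0.3846 1.8693e-05
  solve Keq expr → x = -0.04307; check Q = 1.2640e-04
Then remove 0.09664 M of A.
Step 3:
                   A          D
  I           0.2879 1.8693e-05
  C       1.6427e-05 -8.2134e-06
  E           0.2879 1.0480e-05
  solve Keq expr → x = -8.2134e-06; check Q = 1.2640e-04

Direction: reverse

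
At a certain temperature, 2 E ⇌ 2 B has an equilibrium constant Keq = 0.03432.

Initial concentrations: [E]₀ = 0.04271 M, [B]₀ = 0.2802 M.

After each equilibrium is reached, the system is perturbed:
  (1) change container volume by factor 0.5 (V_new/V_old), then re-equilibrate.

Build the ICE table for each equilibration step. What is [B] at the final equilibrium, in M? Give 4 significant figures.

[B]_eq = 0.1009 M

Q₀ = 43.04 vs Keq = 0.03432 ⇒ Q>K, reverse
Step 1:
                    E           B
  init        0.04271      0.2802
  Δ            0.2297     -0.2297
  eq           0.2724     0.05047
  solve Keq expr → x = -0.1149; check Q = 0.03432
Then change container volume by factor 0.5 (V_new/V_old).
Step 2:
                    E           B
  init         0.5449      0.1009
  Δ                 0           0
  eq           0.5449      0.1009
  solve Keq expr → x = 0; check Q = 0.03432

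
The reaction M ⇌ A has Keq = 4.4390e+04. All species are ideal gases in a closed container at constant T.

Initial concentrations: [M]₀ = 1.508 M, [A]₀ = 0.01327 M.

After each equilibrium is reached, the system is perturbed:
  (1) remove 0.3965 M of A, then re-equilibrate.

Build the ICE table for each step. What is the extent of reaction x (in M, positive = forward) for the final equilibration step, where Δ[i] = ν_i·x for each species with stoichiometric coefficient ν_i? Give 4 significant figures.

Q₀ = 0.0088 vs Keq = 4.4390e+04 ⇒ Q<K, forward
Step 1:
                   M          A
  I            1.508    0.01327
  C           -1.508      1.508
  E       3.4270e-05      1.521
  solve Keq expr → x = 1.508; check Q = 4.4390e+04
Then remove 0.3965 M of A.
Step 2:
                   M          A
  I       3.4270e-05      1.125
  C       -8.9320e-06 8.9320e-06
  E       2.5338e-05      1.125
  solve Keq expr → x = 8.9320e-06; check Q = 4.4390e+04

x = 8.9320e-06 M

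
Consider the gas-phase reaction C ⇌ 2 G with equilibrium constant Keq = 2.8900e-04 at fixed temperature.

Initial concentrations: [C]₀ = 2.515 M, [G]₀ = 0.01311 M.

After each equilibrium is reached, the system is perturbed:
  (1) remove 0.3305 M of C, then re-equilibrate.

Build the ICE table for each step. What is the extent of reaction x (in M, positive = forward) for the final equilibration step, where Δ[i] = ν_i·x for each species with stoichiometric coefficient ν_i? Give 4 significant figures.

x = -9.1561e-04 M

Q₀ = 6.8339e-05 vs Keq = 2.8900e-04 ⇒ Q<K, forward
Step 1:
                  C         G
  Initial     2.515   0.01311
  Change  -0.006906   0.01381
  Equil       2.508   0.02692
  solve Keq expr → x = 0.006906; check Q = 2.8900e-04
Then remove 0.3305 M of C.
Step 2:
                  C         G
  Initial     2.178   0.02692
  Change  9.1561e-04 -0.001831
  Equil       2.179   0.02509
  solve Keq expr → x = -9.1561e-04; check Q = 2.8900e-04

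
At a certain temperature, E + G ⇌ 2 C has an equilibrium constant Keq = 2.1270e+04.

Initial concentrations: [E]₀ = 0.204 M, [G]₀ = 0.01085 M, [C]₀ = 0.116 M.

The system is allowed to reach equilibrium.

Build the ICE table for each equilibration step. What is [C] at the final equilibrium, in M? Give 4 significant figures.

[C]_eq = 0.1377 M

Q₀ = 6.079 vs Keq = 2.1270e+04 ⇒ Q<K, forward
Step 1:
                  E         G         C
  Initial     0.204   0.01085     0.116
  Change   -0.01085  -0.01085   0.02169
  Equil      0.1932 4.6146e-06    0.1377
  solve Keq expr → x = 0.01085; check Q = 2.1270e+04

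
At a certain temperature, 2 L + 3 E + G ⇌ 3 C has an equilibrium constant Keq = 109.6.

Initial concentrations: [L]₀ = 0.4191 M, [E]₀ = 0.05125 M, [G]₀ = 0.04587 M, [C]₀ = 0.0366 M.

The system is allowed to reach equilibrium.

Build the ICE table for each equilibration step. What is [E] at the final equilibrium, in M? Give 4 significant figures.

[E]_eq = 0.0453 M

Q₀ = 45.21 vs Keq = 109.6 ⇒ Q<K, forward
Step 1:
                    L           E           G           C
  init         0.4191     0.05125     0.04587      0.0366
  Δ         -0.003968   -0.005952   -0.001984    0.005952
  eq           0.4151      0.0453     0.04389     0.04255
  solve Keq expr → x = 0.001984; check Q = 109.6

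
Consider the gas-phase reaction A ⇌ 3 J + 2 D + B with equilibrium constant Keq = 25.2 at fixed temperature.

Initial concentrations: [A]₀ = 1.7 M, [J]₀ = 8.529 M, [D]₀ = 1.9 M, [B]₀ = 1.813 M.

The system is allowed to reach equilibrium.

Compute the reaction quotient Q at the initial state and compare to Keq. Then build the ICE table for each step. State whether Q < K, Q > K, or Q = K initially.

Q₀ = 2389 vs Keq = 25.2 ⇒ Q>K, reverse
Step 1:
                   A          J          D          B
  I              1.7      8.529        1.9      1.813
  C           0.7182     -2.155     -1.436    -0.7182
  E            2.418      6.374     0.4636      1.095
  solve Keq expr → x = -0.7182; check Q = 25.2

Q₀ = 2389; Q > K (proceeds reverse)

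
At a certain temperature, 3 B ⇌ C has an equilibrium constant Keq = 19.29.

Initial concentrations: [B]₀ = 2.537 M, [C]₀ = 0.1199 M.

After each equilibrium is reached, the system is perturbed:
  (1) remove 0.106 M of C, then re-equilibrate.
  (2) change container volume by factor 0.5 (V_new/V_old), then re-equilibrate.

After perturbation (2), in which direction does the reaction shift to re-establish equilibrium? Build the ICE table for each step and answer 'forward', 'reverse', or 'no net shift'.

Direction: forward

Q₀ = 0.007343 vs Keq = 19.29 ⇒ Q<K, forward
Step 1:
                  B         C
  init        2.537    0.1199
  Δ          -2.184     0.728
  eq         0.3529    0.8479
  solve Keq expr → x = 0.728; check Q = 19.29
Then remove 0.106 M of C.
Step 2:
                  B         C
  init       0.3529    0.7419
  Δ        -0.01463  0.004876
  eq         0.3383    0.7468
  solve Keq expr → x = 0.004876; check Q = 19.29
Then change container volume by factor 0.5 (V_new/V_old).
Step 3:
                  B         C
  init       0.6766     1.494
  Δ         -0.2428   0.08093
  eq         0.4338     1.575
  solve Keq expr → x = 0.08093; check Q = 19.29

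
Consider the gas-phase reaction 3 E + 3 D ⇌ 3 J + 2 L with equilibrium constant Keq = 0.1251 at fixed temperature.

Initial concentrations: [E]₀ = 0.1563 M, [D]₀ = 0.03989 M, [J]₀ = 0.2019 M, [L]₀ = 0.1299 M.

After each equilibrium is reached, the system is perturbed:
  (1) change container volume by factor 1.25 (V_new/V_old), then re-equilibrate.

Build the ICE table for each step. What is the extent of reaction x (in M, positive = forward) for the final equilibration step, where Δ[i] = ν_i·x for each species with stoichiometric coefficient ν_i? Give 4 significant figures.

x = -7.1715e-04 M

Q₀ = 573 vs Keq = 0.1251 ⇒ Q>K, reverse
Step 1:
                    E           D           J           L
  I            0.1563     0.03989      0.2019      0.1299
  C           0.09628     0.09628    -0.09628    -0.06418
  E            0.2526      0.1362      0.1056     0.06572
  solve Keq expr → x = -0.03209; check Q = 0.1251
Then change container volume by factor 1.25 (V_new/V_old).
Step 2:
                    E           D           J           L
  I            0.2021      0.1089      0.0845     0.05257
  C          0.002151    0.002151   -0.002151   -0.001434
  E            0.2042      0.1111     0.08235     0.05114
  solve Keq expr → x = -7.1715e-04; check Q = 0.1251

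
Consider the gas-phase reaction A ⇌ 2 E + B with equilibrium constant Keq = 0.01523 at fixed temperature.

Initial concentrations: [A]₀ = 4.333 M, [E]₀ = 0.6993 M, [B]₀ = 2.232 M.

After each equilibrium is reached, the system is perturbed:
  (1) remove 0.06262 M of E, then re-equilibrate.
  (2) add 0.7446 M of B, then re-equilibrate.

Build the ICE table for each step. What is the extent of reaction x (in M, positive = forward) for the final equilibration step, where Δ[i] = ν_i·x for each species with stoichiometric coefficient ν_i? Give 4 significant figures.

x = -0.01327 M

Q₀ = 0.2519 vs Keq = 0.01523 ⇒ Q>K, reverse
Step 1:
                    A           E           B
  init          4.333      0.6993       2.232
  Δ            0.2556     -0.5113     -0.2556
  eq            4.589       0.188       1.976
  solve Keq expr → x = -0.2556; check Q = 0.01523
Then remove 0.06262 M of E.
Step 2:
                    A           E           B
  init          4.589      0.1254       1.976
  Δ          -0.03029     0.06058     0.03029
  eq            4.558       0.186       2.007
  solve Keq expr → x = 0.03029; check Q = 0.01523
Then add 0.7446 M of B.
Step 3:
                    A           E           B
  init          4.558       0.186       2.751
  Δ           0.01327    -0.02654    -0.01327
  eq            4.572      0.1595       2.738
  solve Keq expr → x = -0.01327; check Q = 0.01523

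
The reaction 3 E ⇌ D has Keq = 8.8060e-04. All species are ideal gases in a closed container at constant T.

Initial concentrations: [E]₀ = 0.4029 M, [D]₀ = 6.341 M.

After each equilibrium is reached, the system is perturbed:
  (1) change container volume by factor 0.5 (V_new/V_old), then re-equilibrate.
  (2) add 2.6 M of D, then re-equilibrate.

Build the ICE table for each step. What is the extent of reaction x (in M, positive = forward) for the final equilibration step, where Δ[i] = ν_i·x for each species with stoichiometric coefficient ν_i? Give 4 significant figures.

x = -0.6068 M

Q₀ = 96.95 vs Keq = 8.8060e-04 ⇒ Q>K, reverse
Step 1:
                    E           D
  init         0.4029       6.341
  Δ             12.86      -4.287
  eq            13.26       2.054
  solve Keq expr → x = -4.287; check Q = 8.8060e-04
Then change container volume by factor 0.5 (V_new/V_old).
Step 2:
                    E           D
  init          26.53       4.109
  Δ            -7.085       2.362
  eq            19.44        6.47
  solve Keq expr → x = 2.362; check Q = 8.8060e-04
Then add 2.6 M of D.
Step 3:
                    E           D
  init          19.44        9.07
  Δ              1.82     -0.6068
  eq            21.26       8.463
  solve Keq expr → x = -0.6068; check Q = 8.8060e-04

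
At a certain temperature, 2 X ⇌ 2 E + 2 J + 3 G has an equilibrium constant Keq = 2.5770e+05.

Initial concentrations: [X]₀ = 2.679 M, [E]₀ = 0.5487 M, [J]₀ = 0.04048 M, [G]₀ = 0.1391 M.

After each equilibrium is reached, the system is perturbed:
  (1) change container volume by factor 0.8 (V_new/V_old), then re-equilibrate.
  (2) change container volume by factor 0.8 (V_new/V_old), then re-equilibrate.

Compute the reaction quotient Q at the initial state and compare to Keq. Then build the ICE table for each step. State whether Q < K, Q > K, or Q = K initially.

Q₀ = 1.8501e-07 vs Keq = 2.5770e+05 ⇒ Q<K, forward
Step 1:
                   X          E          J          G
  I            2.679     0.5487    0.04048     0.1391
  C           -2.554      2.554      2.554       3.83
  E           0.1254      3.102      2.594       3.97
  solve Keq expr → x = 1.277; check Q = 2.5770e+05
Then change container volume by factor 0.8 (V_new/V_old).
Step 2:
                   X          E          J          G
  I           0.1567      3.878      3.243      4.962
  C          0.09218   -0.09218   -0.09218    -0.1383
  E           0.2489      3.786       3.15      4.824
  solve Keq expr → x = -0.04609; check Q = 2.5770e+05
Then change container volume by factor 0.8 (V_new/V_old).
Step 3:
                   X          E          J          G
  I           0.3111      4.732      3.938       6.03
  C           0.1621    -0.1621    -0.1621    -0.2431
  E           0.4732       4.57      3.776      5.786
  solve Keq expr → x = -0.08103; check Q = 2.5770e+05

Q₀ = 1.8501e-07; Q < K (proceeds forward)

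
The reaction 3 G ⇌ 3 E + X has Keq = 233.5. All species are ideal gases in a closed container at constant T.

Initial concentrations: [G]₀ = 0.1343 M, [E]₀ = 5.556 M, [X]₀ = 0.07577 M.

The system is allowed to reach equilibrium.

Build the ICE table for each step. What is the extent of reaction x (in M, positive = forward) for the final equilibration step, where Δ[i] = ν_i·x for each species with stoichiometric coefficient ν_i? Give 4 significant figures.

x = -0.04606 M

Q₀ = 5365 vs Keq = 233.5 ⇒ Q>K, reverse
Step 1:
                   G          E          X
  I           0.1343      5.556    0.07577
  C           0.1382    -0.1382   -0.04606
  E           0.2725      5.418    0.02971
  solve Keq expr → x = -0.04606; check Q = 233.5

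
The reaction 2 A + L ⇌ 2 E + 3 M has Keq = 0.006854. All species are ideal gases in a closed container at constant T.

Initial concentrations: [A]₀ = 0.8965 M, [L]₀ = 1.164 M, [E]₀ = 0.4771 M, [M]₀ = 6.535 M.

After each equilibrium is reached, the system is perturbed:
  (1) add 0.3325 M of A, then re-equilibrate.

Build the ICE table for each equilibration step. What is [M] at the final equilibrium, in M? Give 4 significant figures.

[M]_eq = 5.837 M

Q₀ = 67.91 vs Keq = 0.006854 ⇒ Q>K, reverse
Step 1:
                    A           L           E           M
  I            0.8965       1.164      0.4771       6.535
  C            0.4676      0.2338     -0.4676     -0.7014
  E             1.364       1.398    0.009477       5.834
  solve Keq expr → x = -0.2338; check Q = 0.006854
Then add 0.3325 M of A.
Step 2:
                    A           L           E           M
  I             1.697       1.398    0.009477       5.834
  C         -0.002279   -0.001139    0.002279    0.003418
  E             1.694       1.397     0.01176       5.837
  solve Keq expr → x = 0.001139; check Q = 0.006854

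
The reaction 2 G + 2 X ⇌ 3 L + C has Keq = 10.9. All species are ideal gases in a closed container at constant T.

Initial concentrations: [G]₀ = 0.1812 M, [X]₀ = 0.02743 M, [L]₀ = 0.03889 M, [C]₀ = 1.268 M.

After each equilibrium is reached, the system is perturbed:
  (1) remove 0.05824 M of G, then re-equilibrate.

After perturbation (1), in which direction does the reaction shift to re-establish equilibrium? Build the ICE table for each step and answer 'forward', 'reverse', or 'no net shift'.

Q₀ = 3.019 vs Keq = 10.9 ⇒ Q<K, forward
Step 1:
                  G         X         L         C
  I          0.1812   0.02743   0.03889     1.268
  C       -0.006481 -0.006481  0.009721   0.00324
  E          0.1747   0.02095   0.04861     1.271
  solve Keq expr → x = 0.00324; check Q = 10.9
Then remove 0.05824 M of G.
Step 2:
                  G         X         L         C
  I          0.1165   0.02095   0.04861     1.271
  C        0.003986  0.003986 -0.005979 -0.001993
  E          0.1205   0.02494   0.04263     1.269
  solve Keq expr → x = -0.001993; check Q = 10.9

Direction: reverse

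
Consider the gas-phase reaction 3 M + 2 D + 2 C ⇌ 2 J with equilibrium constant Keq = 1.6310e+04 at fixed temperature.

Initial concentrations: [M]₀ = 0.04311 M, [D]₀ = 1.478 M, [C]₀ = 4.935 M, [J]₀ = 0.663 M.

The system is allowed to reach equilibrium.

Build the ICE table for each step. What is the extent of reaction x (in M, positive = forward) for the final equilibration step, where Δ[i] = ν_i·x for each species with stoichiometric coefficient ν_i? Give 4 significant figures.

Q₀ = 103.1 vs Keq = 1.6310e+04 ⇒ Q<K, forward
Step 1:
                   M          D          C          J
  I          0.04311      1.478      4.935      0.663
  C         -0.03484   -0.02323   -0.02323    0.02323
  E         0.008269      1.455      4.912     0.6862
  solve Keq expr → x = 0.01161; check Q = 1.6310e+04

x = 0.01161 M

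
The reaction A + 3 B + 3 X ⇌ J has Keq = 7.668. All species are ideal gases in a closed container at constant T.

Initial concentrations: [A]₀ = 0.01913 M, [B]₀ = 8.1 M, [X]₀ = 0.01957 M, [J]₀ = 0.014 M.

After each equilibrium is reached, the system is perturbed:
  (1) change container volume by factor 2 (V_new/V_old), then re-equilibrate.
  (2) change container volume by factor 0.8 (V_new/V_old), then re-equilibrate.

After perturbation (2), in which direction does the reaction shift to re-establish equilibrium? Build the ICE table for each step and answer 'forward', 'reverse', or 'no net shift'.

Q₀ = 183.7 vs Keq = 7.668 ⇒ Q>K, reverse
Step 1:
                   A          B          X          J
  Initial    0.01913        8.1    0.01957      0.014
  Change    0.006942    0.02083    0.02083  -0.006942
  Equil      0.02607      8.121     0.0404   0.007058
  solve Keq expr → x = -0.006942; check Q = 7.668
Then change container volume by factor 2 (V_new/V_old).
Step 2:
                   A          B          X          J
  Initial    0.01304       4.06     0.0202   0.003529
  Change    0.003299   0.009896   0.009896  -0.003299
  Equil      0.01633       4.07    0.03009 2.3021e-04
  solve Keq expr → x = -0.003299; check Q = 7.668
Then change container volume by factor 0.8 (V_new/V_old).
Step 3:
                   A          B          X          J
  Initial    0.02042      5.088    0.03762 2.8777e-04
  Change  -6.2425e-04  -0.001873  -0.001873 6.2425e-04
  Equil      0.01979      5.086    0.03575 9.1202e-04
  solve Keq expr → x = 6.2425e-04; check Q = 7.668

Direction: forward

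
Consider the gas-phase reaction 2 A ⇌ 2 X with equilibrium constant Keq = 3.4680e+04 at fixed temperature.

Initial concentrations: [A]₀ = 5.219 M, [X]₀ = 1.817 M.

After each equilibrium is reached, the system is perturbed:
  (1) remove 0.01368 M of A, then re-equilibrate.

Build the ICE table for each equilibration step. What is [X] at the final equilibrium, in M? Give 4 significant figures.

Q₀ = 0.1212 vs Keq = 3.4680e+04 ⇒ Q<K, forward
Step 1:
                    A           X
  Initial       5.219       1.817
  Change       -5.181       5.181
  Equil       0.03758       6.998
  solve Keq expr → x = 2.591; check Q = 3.4680e+04
Then remove 0.01368 M of A.
Step 2:
                    A           X
  Initial      0.0239       6.998
  Change      0.01361    -0.01361
  Equil       0.03751       6.985
  solve Keq expr → x = -0.006803; check Q = 3.4680e+04

[X]_eq = 6.985 M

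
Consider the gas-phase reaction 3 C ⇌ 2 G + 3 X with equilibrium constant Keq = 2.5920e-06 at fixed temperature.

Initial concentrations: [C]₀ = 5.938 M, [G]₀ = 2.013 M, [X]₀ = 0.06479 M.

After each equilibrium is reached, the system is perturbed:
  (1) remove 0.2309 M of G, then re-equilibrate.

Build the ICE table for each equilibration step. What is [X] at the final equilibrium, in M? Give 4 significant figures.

[X]_eq = 0.0557 M

Q₀ = 5.2637e-06 vs Keq = 2.5920e-06 ⇒ Q>K, reverse
Step 1:
                   C          G          X
  init         5.938      2.013    0.06479
  Δ          0.01336  -0.008907   -0.01336
  eq           5.951      2.004    0.05143
  solve Keq expr → x = -0.004453; check Q = 2.5920e-06
Then remove 0.2309 M of G.
Step 2:
                   C          G          X
  init         5.951      1.773    0.05143
  Δ        -0.004273   0.002849   0.004273
  eq           5.947      1.776     0.0557
  solve Keq expr → x = 0.001424; check Q = 2.5920e-06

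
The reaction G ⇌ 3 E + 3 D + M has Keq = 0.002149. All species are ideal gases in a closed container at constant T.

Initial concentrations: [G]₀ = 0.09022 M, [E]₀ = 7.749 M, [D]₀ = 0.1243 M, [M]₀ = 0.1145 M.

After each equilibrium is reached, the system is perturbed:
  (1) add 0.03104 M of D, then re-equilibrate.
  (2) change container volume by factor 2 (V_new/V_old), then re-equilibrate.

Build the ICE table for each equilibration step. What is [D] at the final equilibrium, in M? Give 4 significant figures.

Q₀ = 1.134 vs Keq = 0.002149 ⇒ Q>K, reverse
Step 1:
                    G           E           D           M
  I           0.09022       7.749      0.1243      0.1145
  C           0.03489     -0.1047     -0.1047    -0.03489
  E            0.1251       7.644     0.01963     0.07961
  solve Keq expr → x = -0.03489; check Q = 0.002149
Then add 0.03104 M of D.
Step 2:
                    G           E           D           M
  I            0.1251       7.644     0.05067     0.07961
  C           0.00985    -0.02955    -0.02955    -0.00985
  E             0.135       7.615     0.02112     0.06976
  solve Keq expr → x = -0.00985; check Q = 0.002149
Then change container volume by factor 2 (V_new/V_old).
Step 3:
                    G           E           D           M
  I           0.06748       3.807     0.01056     0.03488
  C         -0.008852     0.02656     0.02656    0.008852
  E           0.05863       3.834     0.03711     0.04373
  solve Keq expr → x = 0.008852; check Q = 0.002149

[D]_eq = 0.03711 M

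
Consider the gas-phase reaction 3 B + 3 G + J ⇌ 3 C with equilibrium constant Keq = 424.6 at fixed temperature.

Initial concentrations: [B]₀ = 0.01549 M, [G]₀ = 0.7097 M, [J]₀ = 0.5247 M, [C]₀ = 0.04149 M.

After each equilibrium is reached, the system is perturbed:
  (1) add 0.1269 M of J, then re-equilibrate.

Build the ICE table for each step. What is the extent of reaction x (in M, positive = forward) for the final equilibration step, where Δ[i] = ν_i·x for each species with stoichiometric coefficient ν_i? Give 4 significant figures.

Q₀ = 102.5 vs Keq = 424.6 ⇒ Q<K, forward
Step 1:
                  B         G         J         C
  I         0.01549    0.7097    0.5247   0.04149
  C       -0.004677 -0.004677 -0.001559  0.004677
  E         0.01081     0.705    0.5231   0.04617
  solve Keq expr → x = 0.001559; check Q = 424.6
Then add 0.1269 M of J.
Step 2:
                  B         G         J         C
  I         0.01081     0.705      0.65   0.04617
  C       -6.1190e-04 -6.1190e-04 -2.0397e-04 6.1190e-04
  E          0.0102    0.7044    0.6498   0.04678
  solve Keq expr → x = 2.0397e-04; check Q = 424.6

x = 2.0397e-04 M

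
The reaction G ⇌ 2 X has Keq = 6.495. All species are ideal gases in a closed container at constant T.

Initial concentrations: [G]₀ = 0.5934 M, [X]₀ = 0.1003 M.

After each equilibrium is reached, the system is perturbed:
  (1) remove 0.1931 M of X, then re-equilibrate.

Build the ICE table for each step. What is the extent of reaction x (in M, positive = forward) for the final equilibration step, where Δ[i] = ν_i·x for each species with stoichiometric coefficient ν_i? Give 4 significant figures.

x = 0.03505 M

Q₀ = 0.01695 vs Keq = 6.495 ⇒ Q<K, forward
Step 1:
                    G           X
  Initial      0.5934      0.1003
  Change      -0.4434      0.8868
  Equil          0.15      0.9871
  solve Keq expr → x = 0.4434; check Q = 6.495
Then remove 0.1931 M of X.
Step 2:
                    G           X
  Initial        0.15       0.794
  Change     -0.03505     0.07011
  Equil         0.115      0.8641
  solve Keq expr → x = 0.03505; check Q = 6.495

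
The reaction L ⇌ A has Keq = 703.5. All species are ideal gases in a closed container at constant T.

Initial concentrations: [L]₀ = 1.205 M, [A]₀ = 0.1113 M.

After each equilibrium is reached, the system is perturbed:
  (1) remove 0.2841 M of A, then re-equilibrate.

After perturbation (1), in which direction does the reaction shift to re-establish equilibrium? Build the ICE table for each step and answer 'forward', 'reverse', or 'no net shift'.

Q₀ = 0.09237 vs Keq = 703.5 ⇒ Q<K, forward
Step 1:
                  L         A
  Initial     1.205    0.1113
  Change     -1.203     1.203
  Equil    0.001868     1.314
  solve Keq expr → x = 1.203; check Q = 703.5
Then remove 0.2841 M of A.
Step 2:
                  L         A
  Initial  0.001868      1.03
  Change  -4.0326e-04 4.0326e-04
  Equil    0.001465     1.031
  solve Keq expr → x = 4.0326e-04; check Q = 703.5

Direction: forward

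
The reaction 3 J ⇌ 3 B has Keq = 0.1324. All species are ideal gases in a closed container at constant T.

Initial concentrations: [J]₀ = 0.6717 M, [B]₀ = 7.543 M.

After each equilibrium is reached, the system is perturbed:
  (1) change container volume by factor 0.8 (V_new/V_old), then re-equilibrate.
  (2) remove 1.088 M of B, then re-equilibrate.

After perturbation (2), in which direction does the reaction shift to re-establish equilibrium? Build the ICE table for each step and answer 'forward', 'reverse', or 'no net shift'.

Q₀ = 1416 vs Keq = 0.1324 ⇒ Q>K, reverse
Step 1:
                   J          B
  Initial     0.6717      7.543
  Change        4.77      -4.77
  Equil        5.441      2.773
  solve Keq expr → x = -1.59; check Q = 0.1324
Then change container volume by factor 0.8 (V_new/V_old).
Step 2:
                   J          B
  Initial      6.802      3.467
  Change           0          0
  Equil        6.802      3.467
  solve Keq expr → x = 0; check Q = 0.1324
Then remove 1.088 M of B.
Step 3:
                   J          B
  Initial      6.802      2.379
  Change     -0.7207     0.7207
  Equil        6.081      3.099
  solve Keq expr → x = 0.2402; check Q = 0.1324

Direction: forward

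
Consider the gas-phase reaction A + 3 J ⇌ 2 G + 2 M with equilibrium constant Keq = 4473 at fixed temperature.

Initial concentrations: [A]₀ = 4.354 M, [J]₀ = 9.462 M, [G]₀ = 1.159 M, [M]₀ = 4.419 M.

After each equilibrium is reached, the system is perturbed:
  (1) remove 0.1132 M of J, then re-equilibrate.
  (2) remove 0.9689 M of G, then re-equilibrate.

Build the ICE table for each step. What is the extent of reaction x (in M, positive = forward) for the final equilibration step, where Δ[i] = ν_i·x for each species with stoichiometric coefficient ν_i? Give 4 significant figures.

x = 0.02477 M

Q₀ = 0.007112 vs Keq = 4473 ⇒ Q<K, forward
Step 1:
                   A          J          G          M
  init         4.354      9.462      1.159      4.419
  Δ           -2.855     -8.565       5.71       5.71
  eq           1.499     0.8971      6.869      10.13
  solve Keq expr → x = 2.855; check Q = 4473
Then remove 0.1132 M of J.
Step 2:
                   A          J          G          M
  init         1.499     0.7839      6.869      10.13
  Δ          0.03247    0.09741   -0.06494   -0.06494
  eq           1.531     0.8813      6.804      10.06
  solve Keq expr → x = -0.03247; check Q = 4473
Then remove 0.9689 M of G.
Step 3:
                   A          J          G          M
  init         1.531     0.8813      5.835      10.06
  Δ         -0.02477    -0.0743    0.04953    0.04953
  eq           1.507      0.807      5.885      10.11
  solve Keq expr → x = 0.02477; check Q = 4473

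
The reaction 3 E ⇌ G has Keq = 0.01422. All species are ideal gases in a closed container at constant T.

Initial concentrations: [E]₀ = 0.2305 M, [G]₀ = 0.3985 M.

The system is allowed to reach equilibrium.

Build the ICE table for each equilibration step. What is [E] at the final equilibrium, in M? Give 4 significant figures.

Q₀ = 32.54 vs Keq = 0.01422 ⇒ Q>K, reverse
Step 1:
                  E         G
  Initial    0.2305    0.3985
  Change      1.096   -0.3653
  Equil       1.326   0.03319
  solve Keq expr → x = -0.3653; check Q = 0.01422

[E]_eq = 1.326 M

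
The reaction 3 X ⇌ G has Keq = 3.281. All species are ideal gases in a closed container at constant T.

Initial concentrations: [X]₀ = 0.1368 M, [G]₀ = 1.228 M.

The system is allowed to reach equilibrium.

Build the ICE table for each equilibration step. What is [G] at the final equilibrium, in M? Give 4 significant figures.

Q₀ = 479.7 vs Keq = 3.281 ⇒ Q>K, reverse
Step 1:
                    X           G
  I            0.1368       1.228
  C            0.5463     -0.1821
  E            0.6831       1.046
  solve Keq expr → x = -0.1821; check Q = 3.281

[G]_eq = 1.046 M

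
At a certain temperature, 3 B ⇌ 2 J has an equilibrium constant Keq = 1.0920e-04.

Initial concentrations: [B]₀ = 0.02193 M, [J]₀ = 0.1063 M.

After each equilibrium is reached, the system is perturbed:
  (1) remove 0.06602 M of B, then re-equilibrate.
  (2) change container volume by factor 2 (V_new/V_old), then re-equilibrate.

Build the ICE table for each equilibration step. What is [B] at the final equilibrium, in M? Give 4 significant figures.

[B]_eq = 0.05746 M

Q₀ = 1071 vs Keq = 1.0920e-04 ⇒ Q>K, reverse
Step 1:
                   B          J
  Initial    0.02193     0.1063
  Change      0.1583    -0.1055
  Equil       0.1802 7.9924e-04
  solve Keq expr → x = -0.05275; check Q = 1.0920e-04
Then remove 0.06602 M of B.
Step 2:
                   B          J
  Initial     0.1142 7.9924e-04
  Change  5.8955e-04 -3.9303e-04
  Equil       0.1148 4.0620e-04
  solve Keq expr → x = -1.9652e-04; check Q = 1.0920e-04
Then change container volume by factor 2 (V_new/V_old).
Step 3:
                   B          J
  Initial    0.05738 2.0310e-04
  Change  8.8731e-05 -5.9154e-05
  Equil      0.05746 1.4395e-04
  solve Keq expr → x = -2.9577e-05; check Q = 1.0920e-04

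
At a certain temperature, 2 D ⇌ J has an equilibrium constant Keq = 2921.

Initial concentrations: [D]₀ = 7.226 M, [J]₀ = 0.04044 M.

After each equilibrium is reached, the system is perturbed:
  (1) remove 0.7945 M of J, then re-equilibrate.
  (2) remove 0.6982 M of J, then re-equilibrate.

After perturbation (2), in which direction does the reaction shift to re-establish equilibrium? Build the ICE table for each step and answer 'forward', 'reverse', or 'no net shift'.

Direction: forward

Q₀ = 7.7449e-04 vs Keq = 2921 ⇒ Q<K, forward
Step 1:
                    D           J
  init          7.226     0.04044
  Δ            -7.191       3.595
  eq          0.03528       3.636
  solve Keq expr → x = 3.595; check Q = 2921
Then remove 0.7945 M of J.
Step 2:
                    D           J
  init        0.03528       2.841
  Δ         -0.004081     0.00204
  eq           0.0312       2.843
  solve Keq expr → x = 0.00204; check Q = 2921
Then remove 0.6982 M of J.
Step 3:
                    D           J
  init         0.0312       2.145
  Δ         -0.004087    0.002044
  eq          0.02711       2.147
  solve Keq expr → x = 0.002044; check Q = 2921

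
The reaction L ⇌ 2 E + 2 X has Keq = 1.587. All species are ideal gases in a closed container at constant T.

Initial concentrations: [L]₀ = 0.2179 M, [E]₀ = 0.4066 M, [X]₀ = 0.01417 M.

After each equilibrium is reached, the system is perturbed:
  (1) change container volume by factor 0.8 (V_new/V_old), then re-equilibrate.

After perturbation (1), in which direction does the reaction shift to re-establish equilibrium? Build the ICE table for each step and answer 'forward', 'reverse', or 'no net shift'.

Q₀ = 1.5234e-04 vs Keq = 1.587 ⇒ Q<K, forward
Step 1:
                  L         E         X
  I          0.2179    0.4066   0.01417
  C         -0.1722    0.3444    0.3444
  E          0.0457     0.751    0.3586
  solve Keq expr → x = 0.1722; check Q = 1.587
Then change container volume by factor 0.8 (V_new/V_old).
Step 2:
                  L         E         X
  I         0.05712    0.9388    0.4482
  C         0.02352  -0.04704  -0.04704
  E         0.08064    0.8917    0.4012
  solve Keq expr → x = -0.02352; check Q = 1.587

Direction: reverse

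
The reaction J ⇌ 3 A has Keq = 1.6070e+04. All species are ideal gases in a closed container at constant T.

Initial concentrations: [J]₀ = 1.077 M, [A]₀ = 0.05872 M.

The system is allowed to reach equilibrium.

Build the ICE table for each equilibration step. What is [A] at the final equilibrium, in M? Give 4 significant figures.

[A]_eq = 3.283 M

Q₀ = 1.8799e-04 vs Keq = 1.6070e+04 ⇒ Q<K, forward
Step 1:
                   J          A
  Initial      1.077    0.05872
  Change      -1.075      3.224
  Equil     0.002202      3.283
  solve Keq expr → x = 1.075; check Q = 1.6070e+04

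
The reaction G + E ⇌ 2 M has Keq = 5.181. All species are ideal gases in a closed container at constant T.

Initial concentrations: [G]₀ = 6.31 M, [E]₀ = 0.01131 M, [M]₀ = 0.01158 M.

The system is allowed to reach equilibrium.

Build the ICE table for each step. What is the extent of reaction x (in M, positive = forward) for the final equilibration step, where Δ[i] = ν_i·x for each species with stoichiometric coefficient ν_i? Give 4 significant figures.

Q₀ = 0.001879 vs Keq = 5.181 ⇒ Q<K, forward
Step 1:
                    G           E           M
  init           6.31     0.01131     0.01158
  Δ          -0.01127    -0.01127     0.02255
  eq            6.299  3.5692e-05     0.03413
  solve Keq expr → x = 0.01127; check Q = 5.181

x = 0.01127 M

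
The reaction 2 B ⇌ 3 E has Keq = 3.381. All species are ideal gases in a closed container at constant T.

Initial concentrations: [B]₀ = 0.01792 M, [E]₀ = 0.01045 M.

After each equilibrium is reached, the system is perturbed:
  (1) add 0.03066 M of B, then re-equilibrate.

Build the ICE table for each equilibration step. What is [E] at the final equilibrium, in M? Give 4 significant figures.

Q₀ = 0.003554 vs Keq = 3.381 ⇒ Q<K, forward
Step 1:
                  B         E
  Initial   0.01792   0.01045
  Change   -0.01473   0.02209
  Equil    0.003192   0.03254
  solve Keq expr → x = 0.007364; check Q = 3.381
Then add 0.03066 M of B.
Step 2:
                  B         E
  Initial   0.03385   0.03254
  Change   -0.02407   0.03611
  Equil    0.009782   0.06865
  solve Keq expr → x = 0.01204; check Q = 3.381

[E]_eq = 0.06865 M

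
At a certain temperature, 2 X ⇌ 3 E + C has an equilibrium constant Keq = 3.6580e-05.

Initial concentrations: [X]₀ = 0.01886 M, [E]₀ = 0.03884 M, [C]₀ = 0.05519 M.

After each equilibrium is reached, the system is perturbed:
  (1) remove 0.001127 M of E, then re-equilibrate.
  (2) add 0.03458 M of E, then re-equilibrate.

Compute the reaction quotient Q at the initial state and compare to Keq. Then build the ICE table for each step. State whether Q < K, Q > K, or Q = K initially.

Q₀ = 0.009091 vs Keq = 3.6580e-05 ⇒ Q>K, reverse
Step 1:
                    X           E           C
  Initial     0.01886     0.03884     0.05519
  Change      0.01892    -0.02839   -0.009462
  Equil       0.03778     0.01045     0.04573
  solve Keq expr → x = -0.009462; check Q = 3.6580e-05
Then remove 0.001127 M of E.
Step 2:
                    X           E           C
  Initial     0.03778    0.009326     0.04573
  Change  -6.5430e-04  9.8146e-04  3.2715e-04
  Equil       0.03713     0.01031     0.04605
  solve Keq expr → x = 3.2715e-04; check Q = 3.6580e-05
Then add 0.03458 M of E.
Step 3:
                    X           E           C
  Initial     0.03713     0.04489     0.04605
  Change      0.01999    -0.02998   -0.009995
  Equil       0.05712      0.0149     0.03606
  solve Keq expr → x = -0.009995; check Q = 3.6580e-05

Q₀ = 0.009091; Q > K (proceeds reverse)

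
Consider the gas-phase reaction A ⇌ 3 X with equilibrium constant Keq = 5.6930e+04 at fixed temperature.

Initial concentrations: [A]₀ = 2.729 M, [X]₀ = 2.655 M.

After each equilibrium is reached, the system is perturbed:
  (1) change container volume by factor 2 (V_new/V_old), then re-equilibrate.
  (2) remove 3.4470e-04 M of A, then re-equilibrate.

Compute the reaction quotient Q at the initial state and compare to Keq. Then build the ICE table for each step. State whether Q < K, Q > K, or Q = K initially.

Q₀ = 6.858 vs Keq = 5.6930e+04 ⇒ Q<K, forward
Step 1:
                    A           X
  init          2.729       2.655
  Δ            -2.707       8.121
  eq          0.02198       10.78
  solve Keq expr → x = 2.707; check Q = 5.6930e+04
Then change container volume by factor 2 (V_new/V_old).
Step 2:
                    A           X
  init        0.01099       5.388
  Δ         -0.008205     0.02461
  eq         0.002785       5.413
  solve Keq expr → x = 0.008205; check Q = 5.6930e+04
Then remove 3.4470e-04 M of A.
Step 3:
                    A           X
  init       0.002441       5.413
  Δ        3.4311e-04   -0.001029
  eq         0.002784       5.412
  solve Keq expr → x = -3.4311e-04; check Q = 5.6930e+04

Q₀ = 6.858; Q < K (proceeds forward)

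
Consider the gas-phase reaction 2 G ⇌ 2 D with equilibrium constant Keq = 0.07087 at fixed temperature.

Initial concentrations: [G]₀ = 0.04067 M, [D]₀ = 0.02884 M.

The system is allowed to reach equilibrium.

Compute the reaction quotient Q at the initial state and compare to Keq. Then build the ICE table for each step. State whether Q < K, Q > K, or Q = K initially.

Q₀ = 0.5029 vs Keq = 0.07087 ⇒ Q>K, reverse
Step 1:
                    G           D
  Initial     0.04067     0.02884
  Change      0.01423    -0.01423
  Equil        0.0549     0.01461
  solve Keq expr → x = -0.007113; check Q = 0.07087

Q₀ = 0.5029; Q > K (proceeds reverse)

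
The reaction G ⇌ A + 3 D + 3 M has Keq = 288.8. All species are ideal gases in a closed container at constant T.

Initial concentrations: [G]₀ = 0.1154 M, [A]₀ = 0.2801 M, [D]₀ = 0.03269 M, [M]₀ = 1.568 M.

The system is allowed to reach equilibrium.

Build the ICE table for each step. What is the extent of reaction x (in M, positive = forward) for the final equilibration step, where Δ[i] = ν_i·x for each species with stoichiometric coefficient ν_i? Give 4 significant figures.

x = 0.1149 M

Q₀ = 3.2688e-04 vs Keq = 288.8 ⇒ Q<K, forward
Step 1:
                   G          A          D          M
  I           0.1154     0.2801    0.03269      1.568
  C          -0.1149     0.1149     0.3447     0.3447
  E       5.1419e-04      0.395     0.3773      1.913
  solve Keq expr → x = 0.1149; check Q = 288.8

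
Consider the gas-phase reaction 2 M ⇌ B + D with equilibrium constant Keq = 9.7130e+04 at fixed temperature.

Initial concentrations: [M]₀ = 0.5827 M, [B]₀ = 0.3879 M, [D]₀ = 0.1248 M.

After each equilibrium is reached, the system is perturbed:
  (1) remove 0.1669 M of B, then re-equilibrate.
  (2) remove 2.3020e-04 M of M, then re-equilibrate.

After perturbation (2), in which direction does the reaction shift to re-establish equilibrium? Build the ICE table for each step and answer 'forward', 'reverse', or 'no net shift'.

Q₀ = 0.1426 vs Keq = 9.7130e+04 ⇒ Q<K, forward
Step 1:
                   M          B          D
  I           0.5827     0.3879     0.1248
  C           -0.581     0.2905     0.2905
  E         0.001703     0.6784     0.4153
  solve Keq expr → x = 0.2905; check Q = 9.7130e+04
Then remove 0.1669 M of B.
Step 2:
                   M          B          D
  I         0.001703     0.5115     0.4153
  C       -2.2391e-04 1.1195e-04 1.1195e-04
  E         0.001479     0.5116     0.4154
  solve Keq expr → x = 1.1195e-04; check Q = 9.7130e+04
Then remove 2.3020e-04 M of M.
Step 3:
                   M          B          D
  I         0.001249     0.5116     0.4154
  C       2.2983e-04 -1.1491e-04 -1.1491e-04
  E         0.001479     0.5115     0.4153
  solve Keq expr → x = -1.1491e-04; check Q = 9.7130e+04

Direction: reverse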